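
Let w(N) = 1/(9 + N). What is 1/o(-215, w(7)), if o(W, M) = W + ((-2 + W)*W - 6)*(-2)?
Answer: -1/93513 ≈ -1.0694e-5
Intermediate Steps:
o(W, M) = 12 + W - 2*W*(-2 + W) (o(W, M) = W + (W*(-2 + W) - 6)*(-2) = W + (-6 + W*(-2 + W))*(-2) = W + (12 - 2*W*(-2 + W)) = 12 + W - 2*W*(-2 + W))
1/o(-215, w(7)) = 1/(12 - 2*(-215)**2 + 5*(-215)) = 1/(12 - 2*46225 - 1075) = 1/(12 - 92450 - 1075) = 1/(-93513) = -1/93513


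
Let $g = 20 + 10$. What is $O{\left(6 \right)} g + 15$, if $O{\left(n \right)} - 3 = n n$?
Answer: $1185$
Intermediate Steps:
$O{\left(n \right)} = 3 + n^{2}$ ($O{\left(n \right)} = 3 + n n = 3 + n^{2}$)
$g = 30$
$O{\left(6 \right)} g + 15 = \left(3 + 6^{2}\right) 30 + 15 = \left(3 + 36\right) 30 + 15 = 39 \cdot 30 + 15 = 1170 + 15 = 1185$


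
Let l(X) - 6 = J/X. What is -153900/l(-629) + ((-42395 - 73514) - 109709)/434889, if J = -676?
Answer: -280664049040/12901707 ≈ -21754.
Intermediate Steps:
l(X) = 6 - 676/X
-153900/l(-629) + ((-42395 - 73514) - 109709)/434889 = -153900/(6 - 676/(-629)) + ((-42395 - 73514) - 109709)/434889 = -153900/(6 - 676*(-1/629)) + (-115909 - 109709)*(1/434889) = -153900/(6 + 676/629) - 225618*1/434889 = -153900/4450/629 - 75206/144963 = -153900*629/4450 - 75206/144963 = -1936062/89 - 75206/144963 = -280664049040/12901707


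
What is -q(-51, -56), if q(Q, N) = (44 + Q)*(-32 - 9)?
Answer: -287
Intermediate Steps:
q(Q, N) = -1804 - 41*Q (q(Q, N) = (44 + Q)*(-41) = -1804 - 41*Q)
-q(-51, -56) = -(-1804 - 41*(-51)) = -(-1804 + 2091) = -1*287 = -287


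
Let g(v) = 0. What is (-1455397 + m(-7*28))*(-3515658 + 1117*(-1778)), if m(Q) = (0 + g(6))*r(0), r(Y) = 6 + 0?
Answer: 8007134388548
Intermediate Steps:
r(Y) = 6
m(Q) = 0 (m(Q) = (0 + 0)*6 = 0*6 = 0)
(-1455397 + m(-7*28))*(-3515658 + 1117*(-1778)) = (-1455397 + 0)*(-3515658 + 1117*(-1778)) = -1455397*(-3515658 - 1986026) = -1455397*(-5501684) = 8007134388548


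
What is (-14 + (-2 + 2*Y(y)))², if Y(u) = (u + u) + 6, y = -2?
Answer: 144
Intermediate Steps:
Y(u) = 6 + 2*u (Y(u) = 2*u + 6 = 6 + 2*u)
(-14 + (-2 + 2*Y(y)))² = (-14 + (-2 + 2*(6 + 2*(-2))))² = (-14 + (-2 + 2*(6 - 4)))² = (-14 + (-2 + 2*2))² = (-14 + (-2 + 4))² = (-14 + 2)² = (-12)² = 144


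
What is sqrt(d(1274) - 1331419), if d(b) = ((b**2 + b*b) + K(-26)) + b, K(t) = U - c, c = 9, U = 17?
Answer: sqrt(1916015) ≈ 1384.2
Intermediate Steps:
K(t) = 8 (K(t) = 17 - 1*9 = 17 - 9 = 8)
d(b) = 8 + b + 2*b**2 (d(b) = ((b**2 + b*b) + 8) + b = ((b**2 + b**2) + 8) + b = (2*b**2 + 8) + b = (8 + 2*b**2) + b = 8 + b + 2*b**2)
sqrt(d(1274) - 1331419) = sqrt((8 + 1274 + 2*1274**2) - 1331419) = sqrt((8 + 1274 + 2*1623076) - 1331419) = sqrt((8 + 1274 + 3246152) - 1331419) = sqrt(3247434 - 1331419) = sqrt(1916015)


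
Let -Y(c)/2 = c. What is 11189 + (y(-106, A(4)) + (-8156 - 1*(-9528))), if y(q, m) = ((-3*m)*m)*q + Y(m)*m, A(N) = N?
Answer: 17617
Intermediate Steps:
Y(c) = -2*c
y(q, m) = -2*m² - 3*q*m² (y(q, m) = ((-3*m)*m)*q + (-2*m)*m = (-3*m²)*q - 2*m² = -3*q*m² - 2*m² = -2*m² - 3*q*m²)
11189 + (y(-106, A(4)) + (-8156 - 1*(-9528))) = 11189 + (-1*4²*(2 + 3*(-106)) + (-8156 - 1*(-9528))) = 11189 + (-1*16*(2 - 318) + (-8156 + 9528)) = 11189 + (-1*16*(-316) + 1372) = 11189 + (5056 + 1372) = 11189 + 6428 = 17617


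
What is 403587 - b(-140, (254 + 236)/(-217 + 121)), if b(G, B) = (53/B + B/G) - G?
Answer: 18978633613/47040 ≈ 4.0346e+5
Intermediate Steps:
b(G, B) = -G + 53/B + B/G
403587 - b(-140, (254 + 236)/(-217 + 121)) = 403587 - (-1*(-140) + 53/(((254 + 236)/(-217 + 121))) + ((254 + 236)/(-217 + 121))/(-140)) = 403587 - (140 + 53/((490/(-96))) + (490/(-96))*(-1/140)) = 403587 - (140 + 53/((490*(-1/96))) + (490*(-1/96))*(-1/140)) = 403587 - (140 + 53/(-245/48) - 245/48*(-1/140)) = 403587 - (140 + 53*(-48/245) + 7/192) = 403587 - (140 - 2544/245 + 7/192) = 403587 - 1*6098867/47040 = 403587 - 6098867/47040 = 18978633613/47040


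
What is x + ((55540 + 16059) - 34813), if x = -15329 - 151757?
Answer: -130300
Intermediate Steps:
x = -167086
x + ((55540 + 16059) - 34813) = -167086 + ((55540 + 16059) - 34813) = -167086 + (71599 - 34813) = -167086 + 36786 = -130300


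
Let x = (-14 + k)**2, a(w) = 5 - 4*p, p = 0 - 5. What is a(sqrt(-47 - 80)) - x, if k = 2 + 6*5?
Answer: -299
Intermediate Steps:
p = -5
a(w) = 25 (a(w) = 5 - 4*(-5) = 5 + 20 = 25)
k = 32 (k = 2 + 30 = 32)
x = 324 (x = (-14 + 32)**2 = 18**2 = 324)
a(sqrt(-47 - 80)) - x = 25 - 1*324 = 25 - 324 = -299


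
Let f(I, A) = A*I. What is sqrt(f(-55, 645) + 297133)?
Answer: sqrt(261658) ≈ 511.53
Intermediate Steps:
sqrt(f(-55, 645) + 297133) = sqrt(645*(-55) + 297133) = sqrt(-35475 + 297133) = sqrt(261658)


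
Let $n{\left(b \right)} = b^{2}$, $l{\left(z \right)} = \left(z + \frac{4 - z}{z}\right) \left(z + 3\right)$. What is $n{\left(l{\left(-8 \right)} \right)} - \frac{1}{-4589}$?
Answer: $\frac{41415729}{18356} \approx 2256.3$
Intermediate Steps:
$l{\left(z \right)} = \left(3 + z\right) \left(z + \frac{4 - z}{z}\right)$ ($l{\left(z \right)} = \left(z + \frac{4 - z}{z}\right) \left(3 + z\right) = \left(3 + z\right) \left(z + \frac{4 - z}{z}\right)$)
$n{\left(l{\left(-8 \right)} \right)} - \frac{1}{-4589} = \left(1 + \left(-8\right)^{2} + 2 \left(-8\right) + \frac{12}{-8}\right)^{2} - \frac{1}{-4589} = \left(1 + 64 - 16 + 12 \left(- \frac{1}{8}\right)\right)^{2} - - \frac{1}{4589} = \left(1 + 64 - 16 - \frac{3}{2}\right)^{2} + \frac{1}{4589} = \left(\frac{95}{2}\right)^{2} + \frac{1}{4589} = \frac{9025}{4} + \frac{1}{4589} = \frac{41415729}{18356}$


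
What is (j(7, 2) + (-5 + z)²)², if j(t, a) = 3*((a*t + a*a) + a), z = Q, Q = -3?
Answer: 15376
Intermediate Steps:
z = -3
j(t, a) = 3*a + 3*a² + 3*a*t (j(t, a) = 3*((a*t + a²) + a) = 3*((a² + a*t) + a) = 3*(a + a² + a*t) = 3*a + 3*a² + 3*a*t)
(j(7, 2) + (-5 + z)²)² = (3*2*(1 + 2 + 7) + (-5 - 3)²)² = (3*2*10 + (-8)²)² = (60 + 64)² = 124² = 15376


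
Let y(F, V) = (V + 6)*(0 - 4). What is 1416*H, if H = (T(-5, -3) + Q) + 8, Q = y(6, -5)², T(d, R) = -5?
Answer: 26904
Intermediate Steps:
y(F, V) = -24 - 4*V (y(F, V) = (6 + V)*(-4) = -24 - 4*V)
Q = 16 (Q = (-24 - 4*(-5))² = (-24 + 20)² = (-4)² = 16)
H = 19 (H = (-5 + 16) + 8 = 11 + 8 = 19)
1416*H = 1416*19 = 26904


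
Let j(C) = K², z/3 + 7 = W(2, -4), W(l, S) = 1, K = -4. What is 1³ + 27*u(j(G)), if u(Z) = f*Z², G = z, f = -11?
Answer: -76031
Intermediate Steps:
z = -18 (z = -21 + 3*1 = -21 + 3 = -18)
G = -18
j(C) = 16 (j(C) = (-4)² = 16)
u(Z) = -11*Z²
1³ + 27*u(j(G)) = 1³ + 27*(-11*16²) = 1 + 27*(-11*256) = 1 + 27*(-2816) = 1 - 76032 = -76031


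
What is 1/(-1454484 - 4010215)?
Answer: -1/5464699 ≈ -1.8299e-7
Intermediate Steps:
1/(-1454484 - 4010215) = 1/(-5464699) = -1/5464699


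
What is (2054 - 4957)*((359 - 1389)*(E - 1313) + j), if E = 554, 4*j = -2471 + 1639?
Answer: -2268874486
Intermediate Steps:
j = -208 (j = (-2471 + 1639)/4 = (¼)*(-832) = -208)
(2054 - 4957)*((359 - 1389)*(E - 1313) + j) = (2054 - 4957)*((359 - 1389)*(554 - 1313) - 208) = -2903*(-1030*(-759) - 208) = -2903*(781770 - 208) = -2903*781562 = -2268874486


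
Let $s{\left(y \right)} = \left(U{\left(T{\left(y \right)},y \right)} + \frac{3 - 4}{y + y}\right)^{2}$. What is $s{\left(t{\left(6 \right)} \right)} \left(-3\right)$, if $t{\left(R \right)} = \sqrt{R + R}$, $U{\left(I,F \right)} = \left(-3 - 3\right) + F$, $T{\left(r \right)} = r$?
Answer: $- \frac{2257}{16} + 69 \sqrt{3} \approx -21.551$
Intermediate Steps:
$U{\left(I,F \right)} = -6 + F$
$t{\left(R \right)} = \sqrt{2} \sqrt{R}$ ($t{\left(R \right)} = \sqrt{2 R} = \sqrt{2} \sqrt{R}$)
$s{\left(y \right)} = \left(-6 + y - \frac{1}{2 y}\right)^{2}$ ($s{\left(y \right)} = \left(\left(-6 + y\right) + \frac{3 - 4}{y + y}\right)^{2} = \left(\left(-6 + y\right) - \frac{1}{2 y}\right)^{2} = \left(-6 + y - \frac{1}{2 y}\right)^{2}$)
$s{\left(t{\left(6 \right)} \right)} \left(-3\right) = \frac{\left(-1 + 2 \sqrt{2} \sqrt{6} \left(-6 + \sqrt{2} \sqrt{6}\right)\right)^{2}}{4 \cdot 12} \left(-3\right) = \frac{\left(-1 + 2 \cdot 2 \sqrt{3} \left(-6 + 2 \sqrt{3}\right)\right)^{2}}{4 \cdot 12} \left(-3\right) = \frac{1}{4} \cdot \frac{1}{12} \left(-1 + 4 \sqrt{3} \left(-6 + 2 \sqrt{3}\right)\right)^{2} \left(-3\right) = \frac{\left(-1 + 4 \sqrt{3} \left(-6 + 2 \sqrt{3}\right)\right)^{2}}{48} \left(-3\right) = - \frac{\left(-1 + 4 \sqrt{3} \left(-6 + 2 \sqrt{3}\right)\right)^{2}}{16}$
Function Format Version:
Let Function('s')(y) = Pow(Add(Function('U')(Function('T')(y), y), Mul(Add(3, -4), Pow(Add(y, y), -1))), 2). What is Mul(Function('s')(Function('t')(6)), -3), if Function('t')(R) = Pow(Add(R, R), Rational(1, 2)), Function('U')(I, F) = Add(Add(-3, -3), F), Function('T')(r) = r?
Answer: Add(Rational(-2257, 16), Mul(69, Pow(3, Rational(1, 2)))) ≈ -21.551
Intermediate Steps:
Function('U')(I, F) = Add(-6, F)
Function('t')(R) = Mul(Pow(2, Rational(1, 2)), Pow(R, Rational(1, 2))) (Function('t')(R) = Pow(Mul(2, R), Rational(1, 2)) = Mul(Pow(2, Rational(1, 2)), Pow(R, Rational(1, 2))))
Function('s')(y) = Pow(Add(-6, y, Mul(Rational(-1, 2), Pow(y, -1))), 2) (Function('s')(y) = Pow(Add(Add(-6, y), Mul(Add(3, -4), Pow(Add(y, y), -1))), 2) = Pow(Add(Add(-6, y), Mul(-1, Pow(Mul(2, y), -1))), 2) = Pow(Add(Add(-6, y), Mul(-1, Mul(Rational(1, 2), Pow(y, -1)))), 2) = Pow(Add(Add(-6, y), Mul(Rational(-1, 2), Pow(y, -1))), 2) = Pow(Add(-6, y, Mul(Rational(-1, 2), Pow(y, -1))), 2))
Mul(Function('s')(Function('t')(6)), -3) = Mul(Mul(Rational(1, 4), Pow(Mul(Pow(2, Rational(1, 2)), Pow(6, Rational(1, 2))), -2), Pow(Add(-1, Mul(2, Mul(Pow(2, Rational(1, 2)), Pow(6, Rational(1, 2))), Add(-6, Mul(Pow(2, Rational(1, 2)), Pow(6, Rational(1, 2)))))), 2)), -3) = Mul(Mul(Rational(1, 4), Pow(Mul(2, Pow(3, Rational(1, 2))), -2), Pow(Add(-1, Mul(2, Mul(2, Pow(3, Rational(1, 2))), Add(-6, Mul(2, Pow(3, Rational(1, 2)))))), 2)), -3) = Mul(Mul(Rational(1, 4), Rational(1, 12), Pow(Add(-1, Mul(4, Pow(3, Rational(1, 2)), Add(-6, Mul(2, Pow(3, Rational(1, 2)))))), 2)), -3) = Mul(Mul(Rational(1, 48), Pow(Add(-1, Mul(4, Pow(3, Rational(1, 2)), Add(-6, Mul(2, Pow(3, Rational(1, 2)))))), 2)), -3) = Mul(Rational(-1, 16), Pow(Add(-1, Mul(4, Pow(3, Rational(1, 2)), Add(-6, Mul(2, Pow(3, Rational(1, 2)))))), 2))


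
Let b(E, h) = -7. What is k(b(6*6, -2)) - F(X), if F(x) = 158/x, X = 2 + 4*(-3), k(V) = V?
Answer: 44/5 ≈ 8.8000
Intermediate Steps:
X = -10 (X = 2 - 12 = -10)
k(b(6*6, -2)) - F(X) = -7 - 158/(-10) = -7 - 158*(-1)/10 = -7 - 1*(-79/5) = -7 + 79/5 = 44/5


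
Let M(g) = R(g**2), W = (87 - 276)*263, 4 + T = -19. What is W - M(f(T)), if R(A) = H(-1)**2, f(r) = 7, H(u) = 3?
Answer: -49716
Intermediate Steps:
T = -23 (T = -4 - 19 = -23)
W = -49707 (W = -189*263 = -49707)
R(A) = 9 (R(A) = 3**2 = 9)
M(g) = 9
W - M(f(T)) = -49707 - 1*9 = -49707 - 9 = -49716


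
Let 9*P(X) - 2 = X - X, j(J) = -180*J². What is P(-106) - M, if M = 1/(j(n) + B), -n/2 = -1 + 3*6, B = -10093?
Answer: 436355/1963557 ≈ 0.22223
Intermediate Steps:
n = -34 (n = -2*(-1 + 3*6) = -2*(-1 + 18) = -2*17 = -34)
P(X) = 2/9 (P(X) = 2/9 + (X - X)/9 = 2/9 + (⅑)*0 = 2/9 + 0 = 2/9)
M = -1/218173 (M = 1/(-180*(-34)² - 10093) = 1/(-180*1156 - 10093) = 1/(-208080 - 10093) = 1/(-218173) = -1/218173 ≈ -4.5835e-6)
P(-106) - M = 2/9 - 1*(-1/218173) = 2/9 + 1/218173 = 436355/1963557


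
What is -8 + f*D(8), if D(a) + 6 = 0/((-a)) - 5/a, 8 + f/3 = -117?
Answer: 19811/8 ≈ 2476.4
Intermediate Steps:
f = -375 (f = -24 + 3*(-117) = -24 - 351 = -375)
D(a) = -6 - 5/a (D(a) = -6 + (0/((-a)) - 5/a) = -6 + (0*(-1/a) - 5/a) = -6 + (0 - 5/a) = -6 - 5/a)
-8 + f*D(8) = -8 - 375*(-6 - 5/8) = -8 - 375*(-53/8) = -8 + 19875/8 = 19811/8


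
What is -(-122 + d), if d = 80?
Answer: 42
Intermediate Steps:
-(-122 + d) = -(-122 + 80) = -1*(-42) = 42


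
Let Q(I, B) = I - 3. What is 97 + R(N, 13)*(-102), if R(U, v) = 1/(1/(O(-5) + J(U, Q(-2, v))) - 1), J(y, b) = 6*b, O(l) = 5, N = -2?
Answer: 2536/13 ≈ 195.08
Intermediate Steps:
Q(I, B) = -3 + I
R(U, v) = -25/26 (R(U, v) = 1/(1/(5 + 6*(-3 - 2)) - 1) = 1/(1/(5 + 6*(-5)) - 1) = 1/(1/(5 - 30) - 1) = 1/(1/(-25) - 1) = 1/(-1/25 - 1) = 1/(-26/25) = -25/26)
97 + R(N, 13)*(-102) = 97 - 25/26*(-102) = 97 + 1275/13 = 2536/13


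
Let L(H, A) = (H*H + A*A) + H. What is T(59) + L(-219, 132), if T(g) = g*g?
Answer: 68647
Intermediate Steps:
L(H, A) = H + A**2 + H**2 (L(H, A) = (H**2 + A**2) + H = (A**2 + H**2) + H = H + A**2 + H**2)
T(g) = g**2
T(59) + L(-219, 132) = 59**2 + (-219 + 132**2 + (-219)**2) = 3481 + (-219 + 17424 + 47961) = 3481 + 65166 = 68647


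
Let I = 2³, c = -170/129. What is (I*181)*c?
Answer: -246160/129 ≈ -1908.2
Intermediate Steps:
c = -170/129 (c = -170*1/129 = -170/129 ≈ -1.3178)
I = 8
(I*181)*c = (8*181)*(-170/129) = 1448*(-170/129) = -246160/129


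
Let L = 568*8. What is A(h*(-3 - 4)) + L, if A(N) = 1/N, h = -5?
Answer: 159041/35 ≈ 4544.0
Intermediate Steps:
L = 4544
A(h*(-3 - 4)) + L = 1/(-5*(-3 - 4)) + 4544 = 1/(-5*(-7)) + 4544 = 1/35 + 4544 = 159041/35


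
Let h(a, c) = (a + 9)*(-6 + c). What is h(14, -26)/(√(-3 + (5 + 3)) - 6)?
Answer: 4416/31 + 736*√5/31 ≈ 195.54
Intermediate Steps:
h(a, c) = (-6 + c)*(9 + a) (h(a, c) = (9 + a)*(-6 + c) = (-6 + c)*(9 + a))
h(14, -26)/(√(-3 + (5 + 3)) - 6) = (-54 - 6*14 + 9*(-26) + 14*(-26))/(√(-3 + (5 + 3)) - 6) = (-54 - 84 - 234 - 364)/(√(-3 + 8) - 6) = -736/(√5 - 6) = -736/(-6 + √5)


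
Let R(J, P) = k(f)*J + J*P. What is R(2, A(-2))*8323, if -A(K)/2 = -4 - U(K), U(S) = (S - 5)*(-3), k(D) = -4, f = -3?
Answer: 765716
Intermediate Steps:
U(S) = 15 - 3*S (U(S) = (-5 + S)*(-3) = 15 - 3*S)
A(K) = 38 - 6*K (A(K) = -2*(-4 - (15 - 3*K)) = -2*(-4 + (-15 + 3*K)) = -2*(-19 + 3*K) = 38 - 6*K)
R(J, P) = -4*J + J*P
R(2, A(-2))*8323 = (2*(-4 + (38 - 6*(-2))))*8323 = (2*(-4 + (38 + 12)))*8323 = (2*(-4 + 50))*8323 = (2*46)*8323 = 92*8323 = 765716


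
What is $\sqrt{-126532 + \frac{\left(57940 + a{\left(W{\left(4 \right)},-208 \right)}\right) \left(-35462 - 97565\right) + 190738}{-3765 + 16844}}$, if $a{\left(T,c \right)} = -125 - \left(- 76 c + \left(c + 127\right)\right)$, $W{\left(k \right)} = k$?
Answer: $\frac{i \sqrt{94869333029614}}{13079} \approx 744.71 i$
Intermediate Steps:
$a{\left(T,c \right)} = -252 + 75 c$ ($a{\left(T,c \right)} = -125 - \left(- 76 c + \left(127 + c\right)\right) = -125 - \left(127 - 75 c\right) = -125 + \left(-127 + 75 c\right) = -252 + 75 c$)
$\sqrt{-126532 + \frac{\left(57940 + a{\left(W{\left(4 \right)},-208 \right)}\right) \left(-35462 - 97565\right) + 190738}{-3765 + 16844}} = \sqrt{-126532 + \frac{\left(57940 + \left(-252 + 75 \left(-208\right)\right)\right) \left(-35462 - 97565\right) + 190738}{-3765 + 16844}} = \sqrt{-126532 + \frac{\left(57940 - 15852\right) \left(-133027\right) + 190738}{13079}} = \sqrt{-126532 + \left(\left(57940 - 15852\right) \left(-133027\right) + 190738\right) \frac{1}{13079}} = \sqrt{-126532 + \left(42088 \left(-133027\right) + 190738\right) \frac{1}{13079}} = \sqrt{-126532 + \left(-5598840376 + 190738\right) \frac{1}{13079}} = \sqrt{-126532 - \frac{5598649638}{13079}} = \sqrt{- \frac{7253561666}{13079}} = \frac{i \sqrt{94869333029614}}{13079}$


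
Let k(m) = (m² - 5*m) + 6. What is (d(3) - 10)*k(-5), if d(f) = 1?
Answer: -504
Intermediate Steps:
k(m) = 6 + m² - 5*m
(d(3) - 10)*k(-5) = (1 - 10)*(6 + (-5)² - 5*(-5)) = -9*(6 + 25 + 25) = -9*56 = -504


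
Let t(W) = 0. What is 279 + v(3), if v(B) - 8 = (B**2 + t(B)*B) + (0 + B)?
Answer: 299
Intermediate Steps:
v(B) = 8 + B + B**2 (v(B) = 8 + ((B**2 + 0*B) + (0 + B)) = 8 + ((B**2 + 0) + B) = 8 + (B**2 + B) = 8 + (B + B**2) = 8 + B + B**2)
279 + v(3) = 279 + (8 + 3 + 3**2) = 279 + (8 + 3 + 9) = 279 + 20 = 299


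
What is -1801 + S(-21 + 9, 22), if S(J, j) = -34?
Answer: -1835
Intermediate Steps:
-1801 + S(-21 + 9, 22) = -1801 - 34 = -1835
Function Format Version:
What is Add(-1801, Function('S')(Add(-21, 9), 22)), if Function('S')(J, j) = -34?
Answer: -1835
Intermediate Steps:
Add(-1801, Function('S')(Add(-21, 9), 22)) = Add(-1801, -34) = -1835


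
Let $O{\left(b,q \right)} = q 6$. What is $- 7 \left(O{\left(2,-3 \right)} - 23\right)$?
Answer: $287$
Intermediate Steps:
$O{\left(b,q \right)} = 6 q$
$- 7 \left(O{\left(2,-3 \right)} - 23\right) = - 7 \left(6 \left(-3\right) - 23\right) = - 7 \left(-18 - 23\right) = \left(-7\right) \left(-41\right) = 287$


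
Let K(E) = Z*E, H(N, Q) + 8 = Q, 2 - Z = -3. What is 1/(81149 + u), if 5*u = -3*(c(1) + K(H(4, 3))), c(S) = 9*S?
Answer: 5/405793 ≈ 1.2322e-5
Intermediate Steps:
Z = 5 (Z = 2 - 1*(-3) = 2 + 3 = 5)
H(N, Q) = -8 + Q
K(E) = 5*E
u = 48/5 (u = (-3*(9*1 + 5*(-8 + 3)))/5 = (-3*(9 + 5*(-5)))/5 = (-3*(9 - 25))/5 = (-3*(-16))/5 = (⅕)*48 = 48/5 ≈ 9.6000)
1/(81149 + u) = 1/(81149 + 48/5) = 1/(405793/5) = 5/405793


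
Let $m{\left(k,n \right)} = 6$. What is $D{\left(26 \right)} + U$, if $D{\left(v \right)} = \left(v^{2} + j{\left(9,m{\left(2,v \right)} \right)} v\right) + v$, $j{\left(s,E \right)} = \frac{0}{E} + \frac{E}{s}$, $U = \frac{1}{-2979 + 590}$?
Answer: $\frac{5155459}{7167} \approx 719.33$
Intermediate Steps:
$U = - \frac{1}{2389}$ ($U = \frac{1}{-2389} = - \frac{1}{2389} \approx -0.00041859$)
$j{\left(s,E \right)} = \frac{E}{s}$ ($j{\left(s,E \right)} = 0 + \frac{E}{s} = \frac{E}{s}$)
$D{\left(v \right)} = v^{2} + \frac{5 v}{3}$ ($D{\left(v \right)} = \left(v^{2} + \frac{6}{9} v\right) + v = \left(v^{2} + 6 \cdot \frac{1}{9} v\right) + v = \left(v^{2} + \frac{2 v}{3}\right) + v = v^{2} + \frac{5 v}{3}$)
$D{\left(26 \right)} + U = \frac{1}{3} \cdot 26 \left(5 + 3 \cdot 26\right) - \frac{1}{2389} = \frac{1}{3} \cdot 26 \left(5 + 78\right) - \frac{1}{2389} = \frac{1}{3} \cdot 26 \cdot 83 - \frac{1}{2389} = \frac{2158}{3} - \frac{1}{2389} = \frac{5155459}{7167}$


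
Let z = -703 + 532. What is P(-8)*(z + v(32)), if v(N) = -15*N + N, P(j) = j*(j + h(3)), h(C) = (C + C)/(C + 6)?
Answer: -108944/3 ≈ -36315.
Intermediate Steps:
h(C) = 2*C/(6 + C) (h(C) = (2*C)/(6 + C) = 2*C/(6 + C))
z = -171
P(j) = j*(⅔ + j) (P(j) = j*(j + 2*3/(6 + 3)) = j*(j + 2*3/9) = j*(j + 2*3*(⅑)) = j*(j + ⅔) = j*(⅔ + j))
v(N) = -14*N
P(-8)*(z + v(32)) = ((⅓)*(-8)*(2 + 3*(-8)))*(-171 - 14*32) = ((⅓)*(-8)*(2 - 24))*(-171 - 448) = ((⅓)*(-8)*(-22))*(-619) = (176/3)*(-619) = -108944/3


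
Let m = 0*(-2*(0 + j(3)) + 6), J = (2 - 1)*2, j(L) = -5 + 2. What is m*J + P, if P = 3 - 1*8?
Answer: -5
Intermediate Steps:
j(L) = -3
P = -5 (P = 3 - 8 = -5)
J = 2 (J = 1*2 = 2)
m = 0 (m = 0*(-2*(0 - 3) + 6) = 0*(-2*(-3) + 6) = 0*(6 + 6) = 0*12 = 0)
m*J + P = 0*2 - 5 = 0 - 5 = -5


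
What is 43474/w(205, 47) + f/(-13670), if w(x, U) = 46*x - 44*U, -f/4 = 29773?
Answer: 367761221/25159635 ≈ 14.617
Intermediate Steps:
f = -119092 (f = -4*29773 = -119092)
w(x, U) = -44*U + 46*x
43474/w(205, 47) + f/(-13670) = 43474/(-44*47 + 46*205) - 119092/(-13670) = 43474/(-2068 + 9430) - 119092*(-1/13670) = 43474/7362 + 59546/6835 = 43474*(1/7362) + 59546/6835 = 21737/3681 + 59546/6835 = 367761221/25159635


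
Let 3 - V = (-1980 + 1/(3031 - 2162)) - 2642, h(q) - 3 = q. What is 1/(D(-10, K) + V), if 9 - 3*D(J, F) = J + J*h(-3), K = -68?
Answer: 2607/12073883 ≈ 0.00021592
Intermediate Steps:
h(q) = 3 + q
D(J, F) = 3 - J/3 (D(J, F) = 3 - (J + J*(3 - 3))/3 = 3 - (J + J*0)/3 = 3 - (J + 0)/3 = 3 - J/3)
V = 4019124/869 (V = 3 - ((-1980 + 1/(3031 - 2162)) - 2642) = 3 - ((-1980 + 1/869) - 2642) = 3 - (-1720619/869 - 2642) = 3 - 1*(-4016517/869) = 3 + 4016517/869 = 4019124/869 ≈ 4625.0)
1/(D(-10, K) + V) = 1/((3 - ⅓*(-10)) + 4019124/869) = 1/((3 + 10/3) + 4019124/869) = 1/(19/3 + 4019124/869) = 1/(12073883/2607) = 2607/12073883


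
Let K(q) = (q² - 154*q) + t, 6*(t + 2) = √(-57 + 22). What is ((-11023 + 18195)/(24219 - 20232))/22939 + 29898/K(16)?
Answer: 44*(-372871260681*I + 163*√35)/(91457793*(√35 + 13260*I)) ≈ -13.528 - 0.0060359*I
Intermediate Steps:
t = -2 + I*√35/6 (t = -2 + √(-57 + 22)/6 = -2 + √(-35)/6 = -2 + (I*√35)/6 = -2 + I*√35/6 ≈ -2.0 + 0.98601*I)
K(q) = -2 + q² - 154*q + I*√35/6 (K(q) = (q² - 154*q) + (-2 + I*√35/6) = -2 + q² - 154*q + I*√35/6)
((-11023 + 18195)/(24219 - 20232))/22939 + 29898/K(16) = ((-11023 + 18195)/(24219 - 20232))/22939 + 29898/(-2 + 16² - 154*16 + I*√35/6) = (7172/3987)*(1/22939) + 29898/(-2 + 256 - 2464 + I*√35/6) = (7172*(1/3987))*(1/22939) + 29898/(-2210 + I*√35/6) = (7172/3987)*(1/22939) + 29898/(-2210 + I*√35/6) = 7172/91457793 + 29898/(-2210 + I*√35/6)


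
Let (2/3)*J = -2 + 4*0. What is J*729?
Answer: -2187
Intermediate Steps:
J = -3 (J = 3*(-2 + 4*0)/2 = 3*(-2 + 0)/2 = (3/2)*(-2) = -3)
J*729 = -3*729 = -2187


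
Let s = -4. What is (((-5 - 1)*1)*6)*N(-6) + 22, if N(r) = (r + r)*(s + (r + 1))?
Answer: -3866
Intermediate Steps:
N(r) = 2*r*(-3 + r) (N(r) = (r + r)*(-4 + (r + 1)) = (2*r)*(-4 + (1 + r)) = (2*r)*(-3 + r) = 2*r*(-3 + r))
(((-5 - 1)*1)*6)*N(-6) + 22 = (((-5 - 1)*1)*6)*(2*(-6)*(-3 - 6)) + 22 = (-6*1*6)*(2*(-6)*(-9)) + 22 = -6*6*108 + 22 = -36*108 + 22 = -3888 + 22 = -3866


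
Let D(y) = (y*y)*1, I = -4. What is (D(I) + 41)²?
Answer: 3249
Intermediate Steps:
D(y) = y² (D(y) = y²*1 = y²)
(D(I) + 41)² = ((-4)² + 41)² = (16 + 41)² = 57² = 3249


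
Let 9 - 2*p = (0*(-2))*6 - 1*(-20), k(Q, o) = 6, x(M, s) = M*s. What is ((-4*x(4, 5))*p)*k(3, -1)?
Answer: 2640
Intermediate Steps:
p = -11/2 (p = 9/2 - ((0*(-2))*6 - 1*(-20))/2 = 9/2 - (0*6 + 20)/2 = 9/2 - (0 + 20)/2 = 9/2 - 1/2*20 = 9/2 - 10 = -11/2 ≈ -5.5000)
((-4*x(4, 5))*p)*k(3, -1) = (-16*5*(-11/2))*6 = (-4*20*(-11/2))*6 = -80*(-11/2)*6 = 440*6 = 2640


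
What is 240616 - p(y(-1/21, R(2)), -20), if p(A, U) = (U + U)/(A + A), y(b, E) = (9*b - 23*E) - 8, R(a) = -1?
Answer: 12271486/51 ≈ 2.4062e+5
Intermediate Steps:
y(b, E) = -8 - 23*E + 9*b (y(b, E) = (-23*E + 9*b) - 8 = -8 - 23*E + 9*b)
p(A, U) = U/A (p(A, U) = (2*U)/((2*A)) = (2*U)*(1/(2*A)) = U/A)
240616 - p(y(-1/21, R(2)), -20) = 240616 - (-20)/(-8 - 23*(-1) + 9*(-1/21)) = 240616 - (-20)/(-8 + 23 + 9*(-1*1/21)) = 240616 - (-20)/(-8 + 23 + 9*(-1/21)) = 240616 - (-20)/(-8 + 23 - 3/7) = 240616 - (-20)/102/7 = 240616 - (-20)*7/102 = 240616 - 1*(-70/51) = 240616 + 70/51 = 12271486/51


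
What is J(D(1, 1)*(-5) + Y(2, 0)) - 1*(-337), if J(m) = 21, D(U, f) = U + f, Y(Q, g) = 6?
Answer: 358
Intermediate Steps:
J(D(1, 1)*(-5) + Y(2, 0)) - 1*(-337) = 21 - 1*(-337) = 21 + 337 = 358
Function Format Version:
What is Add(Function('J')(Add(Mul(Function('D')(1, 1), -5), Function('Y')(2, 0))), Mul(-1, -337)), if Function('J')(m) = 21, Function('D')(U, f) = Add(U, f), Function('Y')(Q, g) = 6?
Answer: 358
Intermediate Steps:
Add(Function('J')(Add(Mul(Function('D')(1, 1), -5), Function('Y')(2, 0))), Mul(-1, -337)) = Add(21, Mul(-1, -337)) = Add(21, 337) = 358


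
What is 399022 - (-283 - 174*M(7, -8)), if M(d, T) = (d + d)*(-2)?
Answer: 394433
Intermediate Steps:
M(d, T) = -4*d (M(d, T) = (2*d)*(-2) = -4*d)
399022 - (-283 - 174*M(7, -8)) = 399022 - (-283 - (-696)*7) = 399022 - (-283 - 174*(-28)) = 399022 - (-283 + 4872) = 399022 - 1*4589 = 399022 - 4589 = 394433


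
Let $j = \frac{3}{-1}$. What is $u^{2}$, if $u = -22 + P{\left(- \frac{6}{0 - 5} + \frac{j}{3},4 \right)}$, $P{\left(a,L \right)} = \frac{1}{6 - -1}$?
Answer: $\frac{23409}{49} \approx 477.73$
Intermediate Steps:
$j = -3$ ($j = 3 \left(-1\right) = -3$)
$P{\left(a,L \right)} = \frac{1}{7}$ ($P{\left(a,L \right)} = \frac{1}{6 + 1} = \frac{1}{7}$)
$u = - \frac{153}{7}$ ($u = -22 + \frac{1}{7} = - \frac{153}{7} \approx -21.857$)
$u^{2} = \left(- \frac{153}{7}\right)^{2} = \frac{23409}{49}$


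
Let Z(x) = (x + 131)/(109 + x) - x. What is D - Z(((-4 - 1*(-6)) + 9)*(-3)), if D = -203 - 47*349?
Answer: -632331/38 ≈ -16640.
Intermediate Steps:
D = -16606 (D = -203 - 16403 = -16606)
Z(x) = -x + (131 + x)/(109 + x) (Z(x) = (131 + x)/(109 + x) - x = -x + (131 + x)/(109 + x))
D - Z(((-4 - 1*(-6)) + 9)*(-3)) = -16606 - (131 - (((-4 - 1*(-6)) + 9)*(-3))² - 108*((-4 - 1*(-6)) + 9)*(-3))/(109 + ((-4 - 1*(-6)) + 9)*(-3)) = -16606 - (131 - (((-4 + 6) + 9)*(-3))² - 108*((-4 + 6) + 9)*(-3))/(109 + ((-4 + 6) + 9)*(-3)) = -16606 - (131 - ((2 + 9)*(-3))² - 108*(2 + 9)*(-3))/(109 + (2 + 9)*(-3)) = -16606 - (131 - (11*(-3))² - 1188*(-3))/(109 + 11*(-3)) = -16606 - (131 - 1*(-33)² - 108*(-33))/(109 - 33) = -16606 - (131 - 1*1089 + 3564)/76 = -16606 - (131 - 1089 + 3564)/76 = -16606 - 2606/76 = -16606 - 1*1303/38 = -16606 - 1303/38 = -632331/38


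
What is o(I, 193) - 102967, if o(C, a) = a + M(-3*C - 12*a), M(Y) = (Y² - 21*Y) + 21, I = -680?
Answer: -20781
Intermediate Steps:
M(Y) = 21 + Y² - 21*Y
o(C, a) = 21 + (-12*a - 3*C)² + 63*C + 253*a (o(C, a) = a + (21 + (-3*C - 12*a)² - 21*(-3*C - 12*a)) = a + (21 + (-12*a - 3*C)² - 21*(-12*a - 3*C)) = a + (21 + (-12*a - 3*C)² + (63*C + 252*a)) = a + (21 + (-12*a - 3*C)² + 63*C + 252*a) = 21 + (-12*a - 3*C)² + 63*C + 253*a)
o(I, 193) - 102967 = (21 + 9*(-680 + 4*193)² + 63*(-680) + 253*193) - 102967 = (21 + 9*(-680 + 772)² - 42840 + 48829) - 102967 = (21 + 9*92² - 42840 + 48829) - 102967 = (21 + 9*8464 - 42840 + 48829) - 102967 = (21 + 76176 - 42840 + 48829) - 102967 = 82186 - 102967 = -20781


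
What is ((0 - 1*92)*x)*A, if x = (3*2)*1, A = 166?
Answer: -91632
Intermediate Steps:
x = 6 (x = 6*1 = 6)
((0 - 1*92)*x)*A = ((0 - 1*92)*6)*166 = ((0 - 92)*6)*166 = -92*6*166 = -552*166 = -91632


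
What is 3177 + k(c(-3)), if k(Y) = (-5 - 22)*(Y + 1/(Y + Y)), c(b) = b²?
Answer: 5865/2 ≈ 2932.5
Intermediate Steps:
k(Y) = -27*Y - 27/(2*Y) (k(Y) = -27*(Y + 1/(2*Y)) = -27*Y - 27/(2*Y))
3177 + k(c(-3)) = 3177 + (-27*(-3)² - 27/(2*((-3)²))) = 3177 + (-27*9 - 27/2/9) = 3177 + (-243 - 27/2*⅑) = 3177 + (-243 - 3/2) = 3177 - 489/2 = 5865/2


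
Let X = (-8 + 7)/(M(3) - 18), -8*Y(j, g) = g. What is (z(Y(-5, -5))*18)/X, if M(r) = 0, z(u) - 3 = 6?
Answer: 2916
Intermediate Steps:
Y(j, g) = -g/8
z(u) = 9 (z(u) = 3 + 6 = 9)
X = 1/18 (X = (-8 + 7)/(0 - 18) = -1/(-18) = -1*(-1/18) = 1/18 ≈ 0.055556)
(z(Y(-5, -5))*18)/X = (9*18)/(1/18) = 162*18 = 2916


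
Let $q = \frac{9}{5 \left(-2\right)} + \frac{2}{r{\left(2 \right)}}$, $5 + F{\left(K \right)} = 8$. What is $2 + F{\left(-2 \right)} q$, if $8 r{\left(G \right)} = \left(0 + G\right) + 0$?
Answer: $\frac{233}{10} \approx 23.3$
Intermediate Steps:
$F{\left(K \right)} = 3$ ($F{\left(K \right)} = -5 + 8 = 3$)
$r{\left(G \right)} = \frac{G}{8}$ ($r{\left(G \right)} = \frac{\left(0 + G\right) + 0}{8} = \frac{G + 0}{8} = \frac{G}{8}$)
$q = \frac{71}{10}$ ($q = \frac{9}{5 \left(-2\right)} + \frac{2}{\frac{1}{8} \cdot 2} = \frac{9}{-10} + 2 \frac{1}{\frac{1}{4}} = 9 \left(- \frac{1}{10}\right) + 2 \cdot 4 = - \frac{9}{10} + 8 = \frac{71}{10} \approx 7.1$)
$2 + F{\left(-2 \right)} q = 2 + 3 \cdot \frac{71}{10} = 2 + \frac{213}{10} = \frac{233}{10}$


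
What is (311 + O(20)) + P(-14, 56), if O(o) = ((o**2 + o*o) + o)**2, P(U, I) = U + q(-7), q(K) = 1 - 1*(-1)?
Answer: 672699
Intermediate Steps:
q(K) = 2 (q(K) = 1 + 1 = 2)
P(U, I) = 2 + U (P(U, I) = U + 2 = 2 + U)
O(o) = (o + 2*o**2)**2 (O(o) = ((o**2 + o**2) + o)**2 = (2*o**2 + o)**2 = (o + 2*o**2)**2)
(311 + O(20)) + P(-14, 56) = (311 + 20**2*(1 + 2*20)**2) + (2 - 14) = (311 + 400*(1 + 40)**2) - 12 = (311 + 400*41**2) - 12 = (311 + 400*1681) - 12 = (311 + 672400) - 12 = 672711 - 12 = 672699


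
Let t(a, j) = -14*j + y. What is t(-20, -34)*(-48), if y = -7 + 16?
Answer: -23280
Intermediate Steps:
y = 9
t(a, j) = 9 - 14*j (t(a, j) = -14*j + 9 = 9 - 14*j)
t(-20, -34)*(-48) = (9 - 14*(-34))*(-48) = (9 + 476)*(-48) = 485*(-48) = -23280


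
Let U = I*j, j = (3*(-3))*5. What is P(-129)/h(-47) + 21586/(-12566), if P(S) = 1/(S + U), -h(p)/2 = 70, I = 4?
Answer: -4532999/2638860 ≈ -1.7178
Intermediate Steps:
h(p) = -140 (h(p) = -2*70 = -140)
j = -45 (j = -9*5 = -45)
U = -180 (U = 4*(-45) = -180)
P(S) = 1/(-180 + S) (P(S) = 1/(S - 180) = 1/(-180 + S))
P(-129)/h(-47) + 21586/(-12566) = 1/(-180 - 129*(-140)) + 21586/(-12566) = -1/140/(-309) + 21586*(-1/12566) = -1/309*(-1/140) - 10793/6283 = 1/43260 - 10793/6283 = -4532999/2638860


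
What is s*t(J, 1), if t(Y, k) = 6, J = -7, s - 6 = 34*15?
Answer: 3096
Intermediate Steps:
s = 516 (s = 6 + 34*15 = 6 + 510 = 516)
s*t(J, 1) = 516*6 = 3096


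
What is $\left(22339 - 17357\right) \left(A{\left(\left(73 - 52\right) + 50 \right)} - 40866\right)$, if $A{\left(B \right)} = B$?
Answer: $-203240690$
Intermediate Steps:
$\left(22339 - 17357\right) \left(A{\left(\left(73 - 52\right) + 50 \right)} - 40866\right) = \left(22339 - 17357\right) \left(\left(\left(73 - 52\right) + 50\right) - 40866\right) = 4982 \left(\left(21 + 50\right) - 40866\right) = 4982 \left(71 - 40866\right) = 4982 \left(-40795\right) = -203240690$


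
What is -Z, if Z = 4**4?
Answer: -256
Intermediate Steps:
Z = 256
-Z = -1*256 = -256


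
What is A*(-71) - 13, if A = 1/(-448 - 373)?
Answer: -10602/821 ≈ -12.914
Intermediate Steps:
A = -1/821 (A = 1/(-821) = -1/821 ≈ -0.0012180)
A*(-71) - 13 = -1/821*(-71) - 13 = 71/821 - 13 = -10602/821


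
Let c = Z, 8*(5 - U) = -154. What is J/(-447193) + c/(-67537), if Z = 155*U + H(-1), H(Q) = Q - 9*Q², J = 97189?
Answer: -32961073007/120808294564 ≈ -0.27284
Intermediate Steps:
U = 97/4 (U = 5 - ⅛*(-154) = 5 + 77/4 = 97/4 ≈ 24.250)
Z = 14995/4 (Z = 155*(97/4) - (1 - 9*(-1)) = 15035/4 - (1 + 9) = 15035/4 - 1*10 = 15035/4 - 10 = 14995/4 ≈ 3748.8)
c = 14995/4 ≈ 3748.8
J/(-447193) + c/(-67537) = 97189/(-447193) + (14995/4)/(-67537) = 97189*(-1/447193) + (14995/4)*(-1/67537) = -97189/447193 - 14995/270148 = -32961073007/120808294564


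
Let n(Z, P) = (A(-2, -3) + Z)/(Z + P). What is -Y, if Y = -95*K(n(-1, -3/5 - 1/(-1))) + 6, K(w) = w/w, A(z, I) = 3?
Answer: 89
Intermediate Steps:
n(Z, P) = (3 + Z)/(P + Z) (n(Z, P) = (3 + Z)/(Z + P) = (3 + Z)/(P + Z))
K(w) = 1
Y = -89 (Y = -95*1 + 6 = -95 + 6 = -89)
-Y = -1*(-89) = 89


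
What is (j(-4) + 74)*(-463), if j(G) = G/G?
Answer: -34725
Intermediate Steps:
j(G) = 1
(j(-4) + 74)*(-463) = (1 + 74)*(-463) = 75*(-463) = -34725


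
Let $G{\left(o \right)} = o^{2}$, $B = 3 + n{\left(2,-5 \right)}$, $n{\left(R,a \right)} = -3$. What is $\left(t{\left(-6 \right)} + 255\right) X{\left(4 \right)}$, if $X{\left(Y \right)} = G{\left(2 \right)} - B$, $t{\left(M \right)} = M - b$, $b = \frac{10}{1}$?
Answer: $956$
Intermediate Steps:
$b = 10$ ($b = 10 \cdot 1 = 10$)
$B = 0$ ($B = 3 - 3 = 0$)
$t{\left(M \right)} = -10 + M$ ($t{\left(M \right)} = M - 10 = -10 + M$)
$X{\left(Y \right)} = 4$ ($X{\left(Y \right)} = 2^{2} - 0 = 4 + 0 = 4$)
$\left(t{\left(-6 \right)} + 255\right) X{\left(4 \right)} = \left(\left(-10 - 6\right) + 255\right) 4 = \left(-16 + 255\right) 4 = 239 \cdot 4 = 956$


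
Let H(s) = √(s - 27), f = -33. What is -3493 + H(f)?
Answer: -3493 + 2*I*√15 ≈ -3493.0 + 7.746*I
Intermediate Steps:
H(s) = √(-27 + s)
-3493 + H(f) = -3493 + √(-27 - 33) = -3493 + √(-60) = -3493 + 2*I*√15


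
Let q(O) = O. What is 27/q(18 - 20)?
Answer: -27/2 ≈ -13.500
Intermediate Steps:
27/q(18 - 20) = 27/(18 - 20) = 27/(-2) = 27*(-½) = -27/2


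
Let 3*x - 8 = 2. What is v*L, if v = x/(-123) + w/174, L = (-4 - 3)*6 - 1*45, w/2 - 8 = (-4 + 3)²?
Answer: -817/123 ≈ -6.6423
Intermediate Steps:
w = 18 (w = 16 + 2*(-4 + 3)² = 16 + 2*(-1)² = 16 + 2*1 = 16 + 2 = 18)
x = 10/3 (x = 8/3 + (⅓)*2 = 8/3 + ⅔ = 10/3 ≈ 3.3333)
L = -87 (L = -7*6 - 45 = -42 - 45 = -87)
v = 817/10701 (v = (10/3)/(-123) + 18/174 = (10/3)*(-1/123) + 18*(1/174) = -10/369 + 3/29 = 817/10701 ≈ 0.076348)
v*L = (817/10701)*(-87) = -817/123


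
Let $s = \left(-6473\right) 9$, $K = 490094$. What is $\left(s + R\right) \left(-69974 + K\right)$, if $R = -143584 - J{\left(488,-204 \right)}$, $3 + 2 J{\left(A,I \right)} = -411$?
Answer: $-84710476080$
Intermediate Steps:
$J{\left(A,I \right)} = -207$ ($J{\left(A,I \right)} = - \frac{3}{2} + \frac{1}{2} \left(-411\right) = - \frac{3}{2} - \frac{411}{2} = -207$)
$R = -143377$ ($R = -143584 - -207 = -143584 + 207 = -143377$)
$s = -58257$
$\left(s + R\right) \left(-69974 + K\right) = \left(-58257 - 143377\right) \left(-69974 + 490094\right) = \left(-201634\right) 420120 = -84710476080$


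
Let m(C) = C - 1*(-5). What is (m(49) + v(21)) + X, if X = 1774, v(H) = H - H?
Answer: 1828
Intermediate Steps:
v(H) = 0
m(C) = 5 + C (m(C) = C + 5 = 5 + C)
(m(49) + v(21)) + X = ((5 + 49) + 0) + 1774 = (54 + 0) + 1774 = 54 + 1774 = 1828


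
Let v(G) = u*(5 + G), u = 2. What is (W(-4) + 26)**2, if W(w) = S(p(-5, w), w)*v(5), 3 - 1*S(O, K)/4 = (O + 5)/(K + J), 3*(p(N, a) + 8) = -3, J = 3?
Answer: 2916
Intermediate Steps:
v(G) = 10 + 2*G (v(G) = 2*(5 + G) = 10 + 2*G)
p(N, a) = -9 (p(N, a) = -8 + (1/3)*(-3) = -8 - 1 = -9)
S(O, K) = 12 - 4*(5 + O)/(3 + K) (S(O, K) = 12 - 4*(O + 5)/(K + 3) = 12 - 4*(5 + O)/(3 + K))
W(w) = 80*(13 + 3*w)/(3 + w) (W(w) = (4*(4 - 1*(-9) + 3*w)/(3 + w))*(10 + 2*5) = (4*(4 + 9 + 3*w)/(3 + w))*(10 + 10) = (4*(13 + 3*w)/(3 + w))*20 = 80*(13 + 3*w)/(3 + w))
(W(-4) + 26)**2 = (80*(13 + 3*(-4))/(3 - 4) + 26)**2 = (80*(13 - 12)/(-1) + 26)**2 = (80*(-1)*1 + 26)**2 = (-80 + 26)**2 = (-54)**2 = 2916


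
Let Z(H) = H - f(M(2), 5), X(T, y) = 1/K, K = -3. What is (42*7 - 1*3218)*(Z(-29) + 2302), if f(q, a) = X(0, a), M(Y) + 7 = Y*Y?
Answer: -19941680/3 ≈ -6.6472e+6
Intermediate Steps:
M(Y) = -7 + Y² (M(Y) = -7 + Y*Y = -7 + Y²)
X(T, y) = -⅓ (X(T, y) = 1/(-3) = -⅓)
f(q, a) = -⅓
Z(H) = ⅓ + H (Z(H) = H - 1*(-⅓) = H + ⅓ = ⅓ + H)
(42*7 - 1*3218)*(Z(-29) + 2302) = (42*7 - 1*3218)*((⅓ - 29) + 2302) = (294 - 3218)*(-86/3 + 2302) = -2924*6820/3 = -19941680/3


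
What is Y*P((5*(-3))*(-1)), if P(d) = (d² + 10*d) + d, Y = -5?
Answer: -1950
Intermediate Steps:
P(d) = d² + 11*d
Y*P((5*(-3))*(-1)) = -5*(5*(-3))*(-1)*(11 + (5*(-3))*(-1)) = -5*(-15*(-1))*(11 - 15*(-1)) = -75*(11 + 15) = -75*26 = -5*390 = -1950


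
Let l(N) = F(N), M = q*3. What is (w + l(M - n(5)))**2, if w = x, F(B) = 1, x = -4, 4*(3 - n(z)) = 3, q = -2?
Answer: 9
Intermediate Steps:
n(z) = 9/4 (n(z) = 3 - 1/4*3 = 3 - 3/4 = 9/4)
M = -6 (M = -2*3 = -6)
l(N) = 1
w = -4
(w + l(M - n(5)))**2 = (-4 + 1)**2 = (-3)**2 = 9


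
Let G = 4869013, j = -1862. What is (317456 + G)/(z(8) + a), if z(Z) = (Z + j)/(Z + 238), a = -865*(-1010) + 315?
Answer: 212645229/35832256 ≈ 5.9345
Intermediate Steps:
a = 873965 (a = 873650 + 315 = 873965)
z(Z) = (-1862 + Z)/(238 + Z) (z(Z) = (Z - 1862)/(Z + 238) = (-1862 + Z)/(238 + Z))
(317456 + G)/(z(8) + a) = (317456 + 4869013)/((-1862 + 8)/(238 + 8) + 873965) = 5186469/(-1854/246 + 873965) = 5186469/((1/246)*(-1854) + 873965) = 5186469/(-309/41 + 873965) = 5186469/(35832256/41) = 5186469*(41/35832256) = 212645229/35832256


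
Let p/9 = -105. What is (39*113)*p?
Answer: -4164615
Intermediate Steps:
p = -945 (p = 9*(-105) = -945)
(39*113)*p = (39*113)*(-945) = 4407*(-945) = -4164615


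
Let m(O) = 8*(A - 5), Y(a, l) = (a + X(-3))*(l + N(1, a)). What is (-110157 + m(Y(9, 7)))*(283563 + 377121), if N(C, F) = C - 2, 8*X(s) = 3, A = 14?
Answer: -72731398140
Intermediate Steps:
X(s) = 3/8 (X(s) = (⅛)*3 = 3/8)
N(C, F) = -2 + C
Y(a, l) = (-1 + l)*(3/8 + a) (Y(a, l) = (a + 3/8)*(l + (-2 + 1)) = (3/8 + a)*(l - 1) = (3/8 + a)*(-1 + l) = (-1 + l)*(3/8 + a))
m(O) = 72 (m(O) = 8*(14 - 5) = 8*9 = 72)
(-110157 + m(Y(9, 7)))*(283563 + 377121) = (-110157 + 72)*(283563 + 377121) = -110085*660684 = -72731398140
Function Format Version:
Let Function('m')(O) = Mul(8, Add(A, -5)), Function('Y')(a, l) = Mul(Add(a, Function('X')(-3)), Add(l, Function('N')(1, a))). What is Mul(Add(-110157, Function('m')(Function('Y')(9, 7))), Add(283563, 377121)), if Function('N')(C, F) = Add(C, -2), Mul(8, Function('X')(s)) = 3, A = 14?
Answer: -72731398140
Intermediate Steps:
Function('X')(s) = Rational(3, 8) (Function('X')(s) = Mul(Rational(1, 8), 3) = Rational(3, 8))
Function('N')(C, F) = Add(-2, C)
Function('Y')(a, l) = Mul(Add(-1, l), Add(Rational(3, 8), a)) (Function('Y')(a, l) = Mul(Add(a, Rational(3, 8)), Add(l, Add(-2, 1))) = Mul(Add(Rational(3, 8), a), Add(l, -1)) = Mul(Add(Rational(3, 8), a), Add(-1, l)) = Mul(Add(-1, l), Add(Rational(3, 8), a)))
Function('m')(O) = 72 (Function('m')(O) = Mul(8, Add(14, -5)) = Mul(8, 9) = 72)
Mul(Add(-110157, Function('m')(Function('Y')(9, 7))), Add(283563, 377121)) = Mul(Add(-110157, 72), Add(283563, 377121)) = Mul(-110085, 660684) = -72731398140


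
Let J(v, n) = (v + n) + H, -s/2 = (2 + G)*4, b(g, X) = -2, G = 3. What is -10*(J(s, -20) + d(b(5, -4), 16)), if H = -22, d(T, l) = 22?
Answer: 600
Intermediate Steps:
s = -40 (s = -2*(2 + 3)*4 = -10*4 = -2*20 = -40)
J(v, n) = -22 + n + v (J(v, n) = (v + n) - 22 = (n + v) - 22 = -22 + n + v)
-10*(J(s, -20) + d(b(5, -4), 16)) = -10*((-22 - 20 - 40) + 22) = -10*(-82 + 22) = -10*(-60) = 600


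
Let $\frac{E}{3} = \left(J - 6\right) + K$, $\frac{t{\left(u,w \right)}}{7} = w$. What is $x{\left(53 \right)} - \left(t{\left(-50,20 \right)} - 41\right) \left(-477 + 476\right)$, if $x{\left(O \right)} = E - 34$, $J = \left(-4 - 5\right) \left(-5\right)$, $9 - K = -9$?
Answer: $236$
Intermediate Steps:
$K = 18$ ($K = 9 - -9 = 9 + 9 = 18$)
$J = 45$ ($J = \left(-4 - 5\right) \left(-5\right) = \left(-9\right) \left(-5\right) = 45$)
$t{\left(u,w \right)} = 7 w$
$E = 171$ ($E = 3 \left(\left(45 - 6\right) + 18\right) = 3 \left(39 + 18\right) = 3 \cdot 57 = 171$)
$x{\left(O \right)} = 137$ ($x{\left(O \right)} = 171 - 34 = 137$)
$x{\left(53 \right)} - \left(t{\left(-50,20 \right)} - 41\right) \left(-477 + 476\right) = 137 - \left(7 \cdot 20 - 41\right) \left(-477 + 476\right) = 137 - \left(140 - 41\right) \left(-1\right) = 137 - 99 \left(-1\right) = 137 - -99 = 137 + 99 = 236$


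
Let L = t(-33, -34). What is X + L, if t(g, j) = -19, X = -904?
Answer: -923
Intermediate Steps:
L = -19
X + L = -904 - 19 = -923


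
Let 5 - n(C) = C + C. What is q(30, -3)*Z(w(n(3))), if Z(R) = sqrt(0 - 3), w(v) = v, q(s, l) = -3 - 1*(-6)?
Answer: 3*I*sqrt(3) ≈ 5.1962*I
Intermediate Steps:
q(s, l) = 3 (q(s, l) = -3 + 6 = 3)
n(C) = 5 - 2*C (n(C) = 5 - (C + C) = 5 - 2*C)
Z(R) = I*sqrt(3) (Z(R) = sqrt(-3) = I*sqrt(3))
q(30, -3)*Z(w(n(3))) = 3*(I*sqrt(3)) = 3*I*sqrt(3)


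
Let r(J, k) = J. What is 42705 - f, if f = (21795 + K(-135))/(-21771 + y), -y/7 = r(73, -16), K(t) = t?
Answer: 475787235/11141 ≈ 42706.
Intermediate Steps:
y = -511 (y = -7*73 = -511)
f = -10830/11141 (f = (21795 - 135)/(-21771 - 511) = 21660/(-22282) = 21660*(-1/22282) = -10830/11141 ≈ -0.97208)
42705 - f = 42705 - 1*(-10830/11141) = 42705 + 10830/11141 = 475787235/11141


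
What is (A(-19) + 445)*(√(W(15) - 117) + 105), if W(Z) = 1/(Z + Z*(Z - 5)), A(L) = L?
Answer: 44730 + 284*I*√796290/55 ≈ 44730.0 + 4607.8*I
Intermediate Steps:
W(Z) = 1/(Z + Z*(-5 + Z))
(A(-19) + 445)*(√(W(15) - 117) + 105) = (-19 + 445)*(√(1/(15*(-4 + 15)) - 117) + 105) = 426*(√((1/15)/11 - 117) + 105) = 426*(√((1/15)*(1/11) - 117) + 105) = 426*(√(1/165 - 117) + 105) = 426*(√(-19304/165) + 105) = 426*(2*I*√796290/165 + 105) = 426*(105 + 2*I*√796290/165) = 44730 + 284*I*√796290/55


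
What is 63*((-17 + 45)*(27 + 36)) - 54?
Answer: 111078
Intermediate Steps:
63*((-17 + 45)*(27 + 36)) - 54 = 63*(28*63) - 54 = 63*1764 - 54 = 111132 - 54 = 111078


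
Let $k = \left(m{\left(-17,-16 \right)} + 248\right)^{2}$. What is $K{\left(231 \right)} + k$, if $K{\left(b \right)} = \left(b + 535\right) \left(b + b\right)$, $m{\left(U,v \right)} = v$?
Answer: $407716$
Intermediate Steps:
$k = 53824$ ($k = \left(-16 + 248\right)^{2} = 232^{2} = 53824$)
$K{\left(b \right)} = 2 b \left(535 + b\right)$ ($K{\left(b \right)} = \left(535 + b\right) 2 b = 2 b \left(535 + b\right)$)
$K{\left(231 \right)} + k = 2 \cdot 231 \left(535 + 231\right) + 53824 = 2 \cdot 231 \cdot 766 + 53824 = 353892 + 53824 = 407716$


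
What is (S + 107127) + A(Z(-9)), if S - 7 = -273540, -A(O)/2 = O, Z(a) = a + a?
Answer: -166370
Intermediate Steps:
Z(a) = 2*a
A(O) = -2*O
S = -273533 (S = 7 - 273540 = -273533)
(S + 107127) + A(Z(-9)) = (-273533 + 107127) - 4*(-9) = -166406 - 2*(-18) = -166406 + 36 = -166370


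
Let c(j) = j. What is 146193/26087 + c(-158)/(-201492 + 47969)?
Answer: 22448109685/4004954501 ≈ 5.6051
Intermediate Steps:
146193/26087 + c(-158)/(-201492 + 47969) = 146193/26087 - 158/(-201492 + 47969) = 146193*(1/26087) - 158/(-153523) = 146193/26087 - 158*(-1/153523) = 146193/26087 + 158/153523 = 22448109685/4004954501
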